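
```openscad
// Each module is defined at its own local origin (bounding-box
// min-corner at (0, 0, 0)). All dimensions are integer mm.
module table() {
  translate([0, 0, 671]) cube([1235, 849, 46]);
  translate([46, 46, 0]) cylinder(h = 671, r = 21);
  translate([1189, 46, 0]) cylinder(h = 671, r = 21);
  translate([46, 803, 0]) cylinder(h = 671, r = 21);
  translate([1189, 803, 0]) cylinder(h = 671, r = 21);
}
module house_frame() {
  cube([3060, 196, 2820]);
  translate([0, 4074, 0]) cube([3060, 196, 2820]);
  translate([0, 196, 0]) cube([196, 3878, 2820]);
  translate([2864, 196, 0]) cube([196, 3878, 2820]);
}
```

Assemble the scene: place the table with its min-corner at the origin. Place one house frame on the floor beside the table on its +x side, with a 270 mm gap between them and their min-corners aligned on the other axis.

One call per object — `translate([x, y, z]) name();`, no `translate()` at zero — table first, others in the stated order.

table();
translate([1505, 0, 0]) house_frame();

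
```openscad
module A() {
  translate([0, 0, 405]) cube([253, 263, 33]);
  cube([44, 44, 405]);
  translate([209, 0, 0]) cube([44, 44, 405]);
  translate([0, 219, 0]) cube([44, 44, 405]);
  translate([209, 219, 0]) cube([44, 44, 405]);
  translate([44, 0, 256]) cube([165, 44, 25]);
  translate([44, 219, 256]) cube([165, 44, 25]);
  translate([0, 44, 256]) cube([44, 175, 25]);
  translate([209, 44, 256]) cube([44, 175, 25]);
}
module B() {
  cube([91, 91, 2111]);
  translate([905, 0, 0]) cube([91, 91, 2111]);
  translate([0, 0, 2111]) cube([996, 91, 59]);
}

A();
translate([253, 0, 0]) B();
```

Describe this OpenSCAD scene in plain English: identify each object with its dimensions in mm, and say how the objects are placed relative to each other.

A is a four-legged stool. The seat is 253×263 mm, 33 mm thick, top at z = 438 mm. It stands on four square legs, each 44×44 mm in cross-section, from z = 0 to the seat underside, each flush with a corner of the seat. Four stretchers, 44 mm wide and 25 mm tall, connect adjacent legs with their undersides at z = 256 mm, each running between the inner faces of the legs it joins and aligned with the legs' outer faces on the other axis.

B is a rectangular door frame: two vertical jambs of 91×91 mm section, 2111 mm tall, with a clear opening 814 mm wide between their inner faces. A header 59 mm tall and 91 mm deep lies on top of the jambs and spans the full outside width.

The door frame is against the stool's +x side, with their −y faces flush.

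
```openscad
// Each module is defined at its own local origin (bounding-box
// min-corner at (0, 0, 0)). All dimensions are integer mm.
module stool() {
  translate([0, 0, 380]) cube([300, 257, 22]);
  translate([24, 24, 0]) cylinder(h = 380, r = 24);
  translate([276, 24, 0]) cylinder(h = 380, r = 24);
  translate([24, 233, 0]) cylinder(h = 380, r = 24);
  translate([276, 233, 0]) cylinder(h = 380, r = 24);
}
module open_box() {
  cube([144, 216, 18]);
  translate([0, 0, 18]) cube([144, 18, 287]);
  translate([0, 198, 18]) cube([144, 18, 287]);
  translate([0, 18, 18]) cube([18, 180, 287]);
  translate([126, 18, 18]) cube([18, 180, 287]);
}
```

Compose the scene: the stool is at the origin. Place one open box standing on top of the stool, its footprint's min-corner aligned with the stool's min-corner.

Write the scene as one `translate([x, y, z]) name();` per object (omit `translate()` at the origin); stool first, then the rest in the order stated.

stool();
translate([0, 0, 402]) open_box();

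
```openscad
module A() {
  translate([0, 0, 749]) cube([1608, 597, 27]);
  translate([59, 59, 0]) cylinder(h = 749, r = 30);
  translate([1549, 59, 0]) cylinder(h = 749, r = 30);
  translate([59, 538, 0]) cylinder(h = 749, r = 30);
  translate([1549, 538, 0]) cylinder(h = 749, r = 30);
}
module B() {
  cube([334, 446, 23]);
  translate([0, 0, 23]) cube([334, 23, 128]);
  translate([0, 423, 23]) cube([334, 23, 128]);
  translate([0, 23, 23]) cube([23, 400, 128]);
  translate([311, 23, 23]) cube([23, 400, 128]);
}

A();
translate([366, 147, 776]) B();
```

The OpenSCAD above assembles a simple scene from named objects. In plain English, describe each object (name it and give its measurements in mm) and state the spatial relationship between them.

A is a table: top 1608 mm (x) × 597 mm (y), 27 mm thick, upper face at z = 776 mm, on four round legs of 60 mm diameter, each leg's bounding box inset 29 mm from the nearest pair of top edges, running from z = 0 to the bottom of the top.

B is an open storage box with external size 334×446×151 mm and wall thickness 23 mm (the base is also 23 mm thick). The base covers the whole footprint; the four walls stand on the base, with the y-facing walls full-width and the x-facing walls fitting between their inner faces.

The open box is on top of the table.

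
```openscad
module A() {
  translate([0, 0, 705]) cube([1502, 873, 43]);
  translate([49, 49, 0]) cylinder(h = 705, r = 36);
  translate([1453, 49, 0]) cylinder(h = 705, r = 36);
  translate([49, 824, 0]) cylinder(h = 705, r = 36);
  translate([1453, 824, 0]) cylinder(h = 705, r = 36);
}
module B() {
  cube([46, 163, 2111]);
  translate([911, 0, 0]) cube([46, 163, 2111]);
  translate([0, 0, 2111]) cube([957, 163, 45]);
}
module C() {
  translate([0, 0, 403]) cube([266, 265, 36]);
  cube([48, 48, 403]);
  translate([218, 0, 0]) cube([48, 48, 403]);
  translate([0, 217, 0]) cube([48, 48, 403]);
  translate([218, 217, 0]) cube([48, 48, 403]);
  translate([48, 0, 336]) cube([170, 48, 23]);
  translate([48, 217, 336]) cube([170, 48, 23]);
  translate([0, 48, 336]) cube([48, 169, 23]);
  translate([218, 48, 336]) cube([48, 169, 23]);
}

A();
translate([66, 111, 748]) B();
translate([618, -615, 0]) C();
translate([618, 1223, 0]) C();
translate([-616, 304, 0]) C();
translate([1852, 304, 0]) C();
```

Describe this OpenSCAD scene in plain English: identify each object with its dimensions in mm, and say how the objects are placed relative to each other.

A is a table: top 1502 mm (x) × 873 mm (y), 43 mm thick, upper face at z = 748 mm, on four round legs of 72 mm diameter, each leg's bounding box inset 13 mm from the nearest pair of top edges, running from z = 0 to the bottom of the top.

B is a rectangular door frame: two vertical jambs of 46×163 mm section, 2111 mm tall, with a clear opening 865 mm wide between their inner faces. A header 45 mm tall and 163 mm deep lies on top of the jambs and spans the full outside width.

C is a four-legged stool. The seat is 266×265 mm, 36 mm thick, top at z = 439 mm. It stands on four square legs, each 48×48 mm in cross-section, from z = 0 to the seat underside, each flush with a corner of the seat. Four stretchers, 48 mm wide and 23 mm tall, connect adjacent legs with their undersides at z = 336 mm, each running between the inner faces of the legs it joins and aligned with the legs' outer faces on the other axis.

The door frame is on top of the table. Four stools sit around the table at the −y, +y, −x, +x sides.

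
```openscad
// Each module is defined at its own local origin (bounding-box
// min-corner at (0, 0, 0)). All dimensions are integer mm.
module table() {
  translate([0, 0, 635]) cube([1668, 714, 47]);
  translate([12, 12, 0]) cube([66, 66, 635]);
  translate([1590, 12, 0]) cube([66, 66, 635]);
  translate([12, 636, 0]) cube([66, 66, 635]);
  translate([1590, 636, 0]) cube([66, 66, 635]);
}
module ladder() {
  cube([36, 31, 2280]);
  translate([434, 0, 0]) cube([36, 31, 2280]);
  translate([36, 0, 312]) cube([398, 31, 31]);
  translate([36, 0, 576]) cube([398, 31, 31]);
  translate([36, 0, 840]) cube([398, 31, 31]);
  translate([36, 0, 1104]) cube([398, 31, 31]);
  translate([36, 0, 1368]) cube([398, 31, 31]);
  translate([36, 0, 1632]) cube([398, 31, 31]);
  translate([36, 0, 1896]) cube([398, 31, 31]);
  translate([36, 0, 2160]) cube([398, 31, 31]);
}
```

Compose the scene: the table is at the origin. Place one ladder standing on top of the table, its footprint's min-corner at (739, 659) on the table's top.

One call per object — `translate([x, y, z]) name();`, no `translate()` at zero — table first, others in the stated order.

table();
translate([739, 659, 682]) ladder();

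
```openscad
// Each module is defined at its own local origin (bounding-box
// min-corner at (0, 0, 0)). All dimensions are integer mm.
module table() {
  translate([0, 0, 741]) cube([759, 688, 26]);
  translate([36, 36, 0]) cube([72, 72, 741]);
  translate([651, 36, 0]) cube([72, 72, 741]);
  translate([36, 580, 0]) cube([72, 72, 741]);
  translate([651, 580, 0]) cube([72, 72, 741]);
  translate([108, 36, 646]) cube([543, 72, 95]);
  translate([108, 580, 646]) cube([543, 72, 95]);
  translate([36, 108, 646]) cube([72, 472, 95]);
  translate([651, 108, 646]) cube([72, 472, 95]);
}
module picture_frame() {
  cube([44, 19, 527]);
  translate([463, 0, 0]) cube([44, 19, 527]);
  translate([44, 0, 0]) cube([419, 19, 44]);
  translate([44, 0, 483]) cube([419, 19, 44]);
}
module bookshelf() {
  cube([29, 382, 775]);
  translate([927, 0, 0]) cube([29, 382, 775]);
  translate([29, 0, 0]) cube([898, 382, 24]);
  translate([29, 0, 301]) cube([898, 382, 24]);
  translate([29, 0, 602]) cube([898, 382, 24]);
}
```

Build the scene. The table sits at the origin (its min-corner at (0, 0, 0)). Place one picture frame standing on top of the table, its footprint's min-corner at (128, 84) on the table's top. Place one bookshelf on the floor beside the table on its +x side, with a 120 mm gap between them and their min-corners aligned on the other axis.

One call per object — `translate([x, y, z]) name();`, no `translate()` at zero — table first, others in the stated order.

table();
translate([128, 84, 767]) picture_frame();
translate([879, 0, 0]) bookshelf();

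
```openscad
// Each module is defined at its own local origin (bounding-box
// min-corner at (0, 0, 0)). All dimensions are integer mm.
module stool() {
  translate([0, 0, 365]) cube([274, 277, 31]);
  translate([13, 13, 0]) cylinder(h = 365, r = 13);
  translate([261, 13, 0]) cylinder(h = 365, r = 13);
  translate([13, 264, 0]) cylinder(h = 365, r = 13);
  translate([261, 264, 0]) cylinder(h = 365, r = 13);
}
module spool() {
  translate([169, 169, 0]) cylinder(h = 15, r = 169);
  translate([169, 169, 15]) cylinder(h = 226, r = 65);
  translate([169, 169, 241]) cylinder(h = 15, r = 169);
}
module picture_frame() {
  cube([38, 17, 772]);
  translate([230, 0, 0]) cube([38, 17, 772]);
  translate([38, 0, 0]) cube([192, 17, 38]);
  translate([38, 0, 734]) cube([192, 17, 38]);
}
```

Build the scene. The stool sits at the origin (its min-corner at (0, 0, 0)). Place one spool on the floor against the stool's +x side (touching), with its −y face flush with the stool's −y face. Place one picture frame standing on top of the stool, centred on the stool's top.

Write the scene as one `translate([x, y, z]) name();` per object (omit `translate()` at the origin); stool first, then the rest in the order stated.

stool();
translate([274, 0, 0]) spool();
translate([3, 130, 396]) picture_frame();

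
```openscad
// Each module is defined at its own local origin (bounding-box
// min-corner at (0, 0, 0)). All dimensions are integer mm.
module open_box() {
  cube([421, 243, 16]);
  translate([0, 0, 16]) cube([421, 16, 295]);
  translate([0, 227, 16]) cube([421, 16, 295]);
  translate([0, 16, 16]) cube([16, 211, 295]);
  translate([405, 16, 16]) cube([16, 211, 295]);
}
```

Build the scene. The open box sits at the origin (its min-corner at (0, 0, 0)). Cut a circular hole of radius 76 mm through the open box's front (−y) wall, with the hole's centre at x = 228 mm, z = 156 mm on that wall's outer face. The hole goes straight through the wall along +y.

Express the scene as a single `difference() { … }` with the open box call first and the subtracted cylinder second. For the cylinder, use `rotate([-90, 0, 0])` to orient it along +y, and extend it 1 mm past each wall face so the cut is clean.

difference() {
  open_box();
  translate([228, -1, 156]) rotate([-90, 0, 0]) cylinder(h = 18, r = 76);
}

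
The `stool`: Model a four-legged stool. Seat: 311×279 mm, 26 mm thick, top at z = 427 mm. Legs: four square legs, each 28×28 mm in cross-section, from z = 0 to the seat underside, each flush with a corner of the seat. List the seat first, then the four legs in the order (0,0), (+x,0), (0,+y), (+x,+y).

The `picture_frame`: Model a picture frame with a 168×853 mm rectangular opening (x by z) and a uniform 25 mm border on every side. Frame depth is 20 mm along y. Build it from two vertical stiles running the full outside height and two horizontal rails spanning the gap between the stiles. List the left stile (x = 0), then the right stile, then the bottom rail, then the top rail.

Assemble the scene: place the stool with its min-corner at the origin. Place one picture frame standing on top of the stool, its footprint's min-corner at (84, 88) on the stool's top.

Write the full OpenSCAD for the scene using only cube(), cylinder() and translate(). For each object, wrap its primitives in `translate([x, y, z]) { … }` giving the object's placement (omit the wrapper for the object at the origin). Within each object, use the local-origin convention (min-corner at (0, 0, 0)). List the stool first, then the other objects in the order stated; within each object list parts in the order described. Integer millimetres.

translate([0, 0, 401]) cube([311, 279, 26]);
cube([28, 28, 401]);
translate([283, 0, 0]) cube([28, 28, 401]);
translate([0, 251, 0]) cube([28, 28, 401]);
translate([283, 251, 0]) cube([28, 28, 401]);
translate([84, 88, 427]) {
  cube([25, 20, 903]);
  translate([193, 0, 0]) cube([25, 20, 903]);
  translate([25, 0, 0]) cube([168, 20, 25]);
  translate([25, 0, 878]) cube([168, 20, 25]);
}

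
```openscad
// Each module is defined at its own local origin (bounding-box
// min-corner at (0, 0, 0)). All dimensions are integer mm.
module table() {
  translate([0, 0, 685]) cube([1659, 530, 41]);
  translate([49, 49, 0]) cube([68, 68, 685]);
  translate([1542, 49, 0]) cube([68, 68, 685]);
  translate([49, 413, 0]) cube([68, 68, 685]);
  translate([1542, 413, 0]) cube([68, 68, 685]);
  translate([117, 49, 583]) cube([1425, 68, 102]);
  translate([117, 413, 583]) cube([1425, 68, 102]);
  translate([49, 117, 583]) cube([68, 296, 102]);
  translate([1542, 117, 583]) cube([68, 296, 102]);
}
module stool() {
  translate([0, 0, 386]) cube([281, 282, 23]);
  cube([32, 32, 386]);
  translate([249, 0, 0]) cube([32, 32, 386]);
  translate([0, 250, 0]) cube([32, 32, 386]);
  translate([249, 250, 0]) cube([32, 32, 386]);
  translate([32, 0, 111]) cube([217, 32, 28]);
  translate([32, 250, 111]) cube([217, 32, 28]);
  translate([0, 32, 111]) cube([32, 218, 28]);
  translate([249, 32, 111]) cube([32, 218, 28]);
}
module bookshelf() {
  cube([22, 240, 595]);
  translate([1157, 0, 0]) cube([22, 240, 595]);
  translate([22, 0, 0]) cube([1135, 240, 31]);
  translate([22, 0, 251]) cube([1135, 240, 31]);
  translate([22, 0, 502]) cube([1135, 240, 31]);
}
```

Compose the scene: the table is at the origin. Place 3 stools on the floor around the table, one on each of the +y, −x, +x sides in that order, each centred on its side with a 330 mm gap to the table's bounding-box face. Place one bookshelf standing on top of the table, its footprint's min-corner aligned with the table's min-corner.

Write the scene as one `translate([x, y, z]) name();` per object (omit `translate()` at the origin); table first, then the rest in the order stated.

table();
translate([689, 860, 0]) stool();
translate([-611, 124, 0]) stool();
translate([1989, 124, 0]) stool();
translate([0, 0, 726]) bookshelf();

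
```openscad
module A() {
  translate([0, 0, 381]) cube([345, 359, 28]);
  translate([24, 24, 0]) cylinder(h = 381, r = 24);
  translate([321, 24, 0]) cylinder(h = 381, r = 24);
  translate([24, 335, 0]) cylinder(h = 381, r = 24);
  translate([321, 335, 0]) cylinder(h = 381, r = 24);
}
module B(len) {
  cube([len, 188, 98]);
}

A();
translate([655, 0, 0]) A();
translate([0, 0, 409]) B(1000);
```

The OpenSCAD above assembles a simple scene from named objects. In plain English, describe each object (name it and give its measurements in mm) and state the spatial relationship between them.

A is a four-legged stool. The seat is a 345×359×28 mm slab whose top surface is at z = 409 mm; four round legs, each 48 mm in diameter, run from the floor (z = 0) to the underside of the seat, each leg's axis is inset half a diameter from the nearest pair of seat edges (so the leg's bounding box is flush with the corner).

B is a rectangular beam 1000 mm long (x), 188 mm deep (y), 98 mm thick (z).

The beam spans the tops of two stools placed 310 mm apart, resting at z = 409 mm.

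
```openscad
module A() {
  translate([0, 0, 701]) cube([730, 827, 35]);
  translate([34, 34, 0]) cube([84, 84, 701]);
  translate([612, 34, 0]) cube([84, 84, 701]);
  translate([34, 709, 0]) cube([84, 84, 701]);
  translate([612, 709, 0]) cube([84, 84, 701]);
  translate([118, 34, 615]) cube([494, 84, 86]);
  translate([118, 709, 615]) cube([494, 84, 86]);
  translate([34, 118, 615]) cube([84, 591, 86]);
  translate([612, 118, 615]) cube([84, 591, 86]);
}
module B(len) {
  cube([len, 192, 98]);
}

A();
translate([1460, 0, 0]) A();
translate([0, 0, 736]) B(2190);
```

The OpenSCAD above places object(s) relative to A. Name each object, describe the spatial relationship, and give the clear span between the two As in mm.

Second table starts at x = 1460; first ends at x = 730; clear span = 1460 − 730 = 730 mm.

A is a table. B is a beam. A beam spans the tops of two tables. The clear span between the two tables is 730 mm.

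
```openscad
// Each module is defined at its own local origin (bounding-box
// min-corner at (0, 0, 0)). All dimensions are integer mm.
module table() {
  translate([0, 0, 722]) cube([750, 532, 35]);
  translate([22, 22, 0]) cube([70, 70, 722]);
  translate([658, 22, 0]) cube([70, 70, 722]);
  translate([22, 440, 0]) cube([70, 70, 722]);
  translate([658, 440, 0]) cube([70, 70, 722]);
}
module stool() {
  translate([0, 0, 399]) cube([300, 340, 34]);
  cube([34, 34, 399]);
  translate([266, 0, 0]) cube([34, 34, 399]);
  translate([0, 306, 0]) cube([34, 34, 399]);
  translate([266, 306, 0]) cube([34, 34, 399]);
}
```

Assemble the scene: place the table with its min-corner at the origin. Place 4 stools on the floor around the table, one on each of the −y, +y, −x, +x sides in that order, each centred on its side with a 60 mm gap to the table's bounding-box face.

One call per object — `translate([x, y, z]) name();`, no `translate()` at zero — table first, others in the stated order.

table();
translate([225, -400, 0]) stool();
translate([225, 592, 0]) stool();
translate([-360, 96, 0]) stool();
translate([810, 96, 0]) stool();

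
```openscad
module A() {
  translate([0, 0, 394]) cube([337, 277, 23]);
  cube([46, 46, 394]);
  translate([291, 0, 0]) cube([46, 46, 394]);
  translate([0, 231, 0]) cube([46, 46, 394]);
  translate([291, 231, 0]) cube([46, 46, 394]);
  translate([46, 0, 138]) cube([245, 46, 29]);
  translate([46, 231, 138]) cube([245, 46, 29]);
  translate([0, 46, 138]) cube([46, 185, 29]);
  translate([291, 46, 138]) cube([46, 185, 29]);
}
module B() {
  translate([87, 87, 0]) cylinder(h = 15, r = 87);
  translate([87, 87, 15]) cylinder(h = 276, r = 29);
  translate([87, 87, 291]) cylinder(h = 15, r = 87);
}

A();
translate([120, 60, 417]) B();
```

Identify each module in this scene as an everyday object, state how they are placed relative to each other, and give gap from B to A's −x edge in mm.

A is a stool. B is a spool. The spool is on top of the stool. The gap from the spool to the stool's −x edge is 120 mm.

The spool's min-x is at 120; the stool's min-x is 0; gap = 120 mm.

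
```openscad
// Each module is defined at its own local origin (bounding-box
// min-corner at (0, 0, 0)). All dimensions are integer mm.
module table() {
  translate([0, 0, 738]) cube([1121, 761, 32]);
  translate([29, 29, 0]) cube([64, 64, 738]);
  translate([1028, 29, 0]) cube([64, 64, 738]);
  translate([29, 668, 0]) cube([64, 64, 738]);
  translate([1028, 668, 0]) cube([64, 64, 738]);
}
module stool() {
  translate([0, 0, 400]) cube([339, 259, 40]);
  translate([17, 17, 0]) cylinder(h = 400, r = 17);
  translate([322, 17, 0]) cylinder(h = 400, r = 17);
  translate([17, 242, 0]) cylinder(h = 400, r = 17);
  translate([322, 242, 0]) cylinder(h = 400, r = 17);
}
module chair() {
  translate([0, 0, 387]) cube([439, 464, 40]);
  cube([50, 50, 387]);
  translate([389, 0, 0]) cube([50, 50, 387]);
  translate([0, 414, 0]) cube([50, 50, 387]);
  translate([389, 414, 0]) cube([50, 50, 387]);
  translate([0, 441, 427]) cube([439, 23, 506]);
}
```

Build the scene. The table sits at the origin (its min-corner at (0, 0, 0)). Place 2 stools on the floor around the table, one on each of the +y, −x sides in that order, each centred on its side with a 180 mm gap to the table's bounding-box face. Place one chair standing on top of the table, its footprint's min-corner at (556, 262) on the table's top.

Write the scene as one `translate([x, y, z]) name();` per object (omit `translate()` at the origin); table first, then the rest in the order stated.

table();
translate([391, 941, 0]) stool();
translate([-519, 251, 0]) stool();
translate([556, 262, 770]) chair();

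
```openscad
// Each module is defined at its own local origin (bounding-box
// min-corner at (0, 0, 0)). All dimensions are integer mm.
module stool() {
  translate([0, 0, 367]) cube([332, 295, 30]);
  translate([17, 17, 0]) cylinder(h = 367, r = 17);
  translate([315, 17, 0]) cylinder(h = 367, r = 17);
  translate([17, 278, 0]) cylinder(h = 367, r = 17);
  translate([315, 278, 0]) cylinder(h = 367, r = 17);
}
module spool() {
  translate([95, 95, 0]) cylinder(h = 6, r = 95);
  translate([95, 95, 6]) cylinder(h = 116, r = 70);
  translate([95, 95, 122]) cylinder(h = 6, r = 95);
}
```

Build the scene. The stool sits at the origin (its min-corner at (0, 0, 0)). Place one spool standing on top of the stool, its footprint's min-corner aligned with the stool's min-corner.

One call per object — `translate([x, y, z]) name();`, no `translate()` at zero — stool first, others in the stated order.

stool();
translate([0, 0, 397]) spool();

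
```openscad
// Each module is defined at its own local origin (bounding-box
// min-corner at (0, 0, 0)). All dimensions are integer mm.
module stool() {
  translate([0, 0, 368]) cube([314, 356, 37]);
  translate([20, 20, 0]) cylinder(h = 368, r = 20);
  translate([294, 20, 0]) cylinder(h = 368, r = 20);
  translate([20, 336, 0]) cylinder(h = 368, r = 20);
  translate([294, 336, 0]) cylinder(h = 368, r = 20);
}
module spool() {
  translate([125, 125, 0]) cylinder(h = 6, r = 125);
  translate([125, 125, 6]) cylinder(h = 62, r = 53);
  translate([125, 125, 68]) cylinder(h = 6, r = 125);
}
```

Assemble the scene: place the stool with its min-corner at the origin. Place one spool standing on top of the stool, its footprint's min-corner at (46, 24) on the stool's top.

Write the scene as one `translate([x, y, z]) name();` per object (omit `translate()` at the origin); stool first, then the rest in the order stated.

stool();
translate([46, 24, 405]) spool();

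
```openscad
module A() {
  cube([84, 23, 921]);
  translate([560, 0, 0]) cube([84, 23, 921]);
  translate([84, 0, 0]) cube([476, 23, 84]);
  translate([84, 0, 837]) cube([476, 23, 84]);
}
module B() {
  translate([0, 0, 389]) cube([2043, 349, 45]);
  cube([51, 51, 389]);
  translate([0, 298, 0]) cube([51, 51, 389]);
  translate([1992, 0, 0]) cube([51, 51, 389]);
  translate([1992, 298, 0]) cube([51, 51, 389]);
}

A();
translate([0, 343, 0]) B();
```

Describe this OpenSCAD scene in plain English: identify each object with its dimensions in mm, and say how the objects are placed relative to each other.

A is a rectangular picture frame lying in the x–z plane (depth along y). The opening is 476 mm wide (x) by 753 mm tall (z), surrounded by a border 84 mm wide on all four sides. The frame is 23 mm deep and is made of two full-height vertical stiles with two horizontal rails fitted between them.

B is a long wooden bench with a 2043 mm (x) × 349 mm (y) seat, 45 mm thick, its top surface 434 mm above the floor. Four 51 mm square legs at the seat corners, flush with the edges, run from z = 0 to the seat underside.

The bench is on the floor beside the picture frame on its +y side.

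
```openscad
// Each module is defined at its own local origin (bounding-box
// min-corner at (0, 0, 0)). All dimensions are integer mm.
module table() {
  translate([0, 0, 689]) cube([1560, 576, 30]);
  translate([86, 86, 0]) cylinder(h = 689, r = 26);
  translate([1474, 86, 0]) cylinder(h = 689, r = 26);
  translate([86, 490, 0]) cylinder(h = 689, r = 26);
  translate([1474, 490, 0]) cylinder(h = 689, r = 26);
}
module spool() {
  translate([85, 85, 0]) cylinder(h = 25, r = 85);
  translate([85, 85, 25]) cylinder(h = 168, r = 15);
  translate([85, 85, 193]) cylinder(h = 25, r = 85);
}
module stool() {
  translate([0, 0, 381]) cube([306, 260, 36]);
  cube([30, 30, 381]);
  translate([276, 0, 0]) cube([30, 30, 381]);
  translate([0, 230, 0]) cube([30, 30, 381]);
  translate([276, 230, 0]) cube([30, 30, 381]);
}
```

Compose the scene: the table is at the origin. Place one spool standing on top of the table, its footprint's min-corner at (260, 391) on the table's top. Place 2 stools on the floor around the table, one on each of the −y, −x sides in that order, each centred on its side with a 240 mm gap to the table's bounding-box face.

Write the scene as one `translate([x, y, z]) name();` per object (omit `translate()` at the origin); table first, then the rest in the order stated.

table();
translate([260, 391, 719]) spool();
translate([627, -500, 0]) stool();
translate([-546, 158, 0]) stool();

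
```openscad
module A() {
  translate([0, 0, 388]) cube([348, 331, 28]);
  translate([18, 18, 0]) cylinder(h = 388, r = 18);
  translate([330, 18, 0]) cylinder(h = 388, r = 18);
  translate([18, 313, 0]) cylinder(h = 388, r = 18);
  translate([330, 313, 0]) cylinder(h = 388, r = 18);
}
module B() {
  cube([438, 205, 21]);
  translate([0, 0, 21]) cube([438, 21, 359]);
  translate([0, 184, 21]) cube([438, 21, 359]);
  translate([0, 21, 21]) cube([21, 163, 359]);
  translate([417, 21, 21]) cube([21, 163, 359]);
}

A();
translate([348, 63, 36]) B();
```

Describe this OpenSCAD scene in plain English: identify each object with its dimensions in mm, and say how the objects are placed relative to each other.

A is a simple wooden stool: a rectangular seat 348 mm (x) by 331 mm (y), 28 mm thick, top face at z = 416 mm, on four round legs, each 36 mm in diameter. The legs rest on z = 0, each leg's axis is inset half a diameter from the nearest pair of seat edges (so the leg's bounding box is flush with the corner).

B is an open storage box with external size 438×205×380 mm and wall thickness 21 mm (the base is also 21 mm thick). The base covers the whole footprint; the four walls stand on the base, with the y-facing walls full-width and the x-facing walls fitting between their inner faces.

The open box is beside the stool with their tops flush at z = 416.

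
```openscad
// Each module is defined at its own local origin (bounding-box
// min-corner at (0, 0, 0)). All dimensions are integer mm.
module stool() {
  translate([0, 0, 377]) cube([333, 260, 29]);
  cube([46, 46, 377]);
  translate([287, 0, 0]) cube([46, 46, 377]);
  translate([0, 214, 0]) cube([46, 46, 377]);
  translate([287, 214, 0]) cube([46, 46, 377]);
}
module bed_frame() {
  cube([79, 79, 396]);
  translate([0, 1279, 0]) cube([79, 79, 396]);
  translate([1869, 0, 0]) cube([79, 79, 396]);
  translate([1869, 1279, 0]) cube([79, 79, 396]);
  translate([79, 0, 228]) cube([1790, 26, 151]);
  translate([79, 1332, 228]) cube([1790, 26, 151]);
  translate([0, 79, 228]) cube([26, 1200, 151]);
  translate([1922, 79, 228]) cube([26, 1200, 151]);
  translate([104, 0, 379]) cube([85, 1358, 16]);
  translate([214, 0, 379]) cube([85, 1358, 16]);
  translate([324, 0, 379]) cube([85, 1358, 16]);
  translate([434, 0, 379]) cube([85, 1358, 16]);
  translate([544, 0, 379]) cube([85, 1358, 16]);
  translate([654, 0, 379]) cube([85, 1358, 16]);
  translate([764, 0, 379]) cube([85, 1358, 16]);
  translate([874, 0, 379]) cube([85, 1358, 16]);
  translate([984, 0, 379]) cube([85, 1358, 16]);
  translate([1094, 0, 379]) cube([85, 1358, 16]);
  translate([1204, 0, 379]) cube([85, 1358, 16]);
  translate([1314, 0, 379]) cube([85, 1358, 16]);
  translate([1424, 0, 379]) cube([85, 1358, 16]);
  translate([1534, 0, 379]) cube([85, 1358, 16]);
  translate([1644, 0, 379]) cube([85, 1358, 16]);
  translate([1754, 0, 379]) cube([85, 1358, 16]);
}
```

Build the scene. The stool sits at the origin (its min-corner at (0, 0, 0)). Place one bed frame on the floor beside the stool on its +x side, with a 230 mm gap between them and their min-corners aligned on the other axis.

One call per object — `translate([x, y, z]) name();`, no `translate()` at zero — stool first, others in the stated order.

stool();
translate([563, 0, 0]) bed_frame();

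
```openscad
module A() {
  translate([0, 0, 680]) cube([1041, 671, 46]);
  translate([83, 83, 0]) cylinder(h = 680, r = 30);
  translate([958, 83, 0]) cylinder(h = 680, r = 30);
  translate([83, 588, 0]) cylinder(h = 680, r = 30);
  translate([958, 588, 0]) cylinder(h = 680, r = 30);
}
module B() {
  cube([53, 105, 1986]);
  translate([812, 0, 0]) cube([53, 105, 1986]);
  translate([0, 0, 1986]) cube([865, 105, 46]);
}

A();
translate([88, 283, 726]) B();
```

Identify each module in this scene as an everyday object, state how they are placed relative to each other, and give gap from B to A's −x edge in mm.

The door frame's min-x is at 88; the table's min-x is 0; gap = 88 mm.

A is a table. B is a door frame. The door frame is on top of the table, centred. The gap from the door frame to the table's −x edge is 88 mm.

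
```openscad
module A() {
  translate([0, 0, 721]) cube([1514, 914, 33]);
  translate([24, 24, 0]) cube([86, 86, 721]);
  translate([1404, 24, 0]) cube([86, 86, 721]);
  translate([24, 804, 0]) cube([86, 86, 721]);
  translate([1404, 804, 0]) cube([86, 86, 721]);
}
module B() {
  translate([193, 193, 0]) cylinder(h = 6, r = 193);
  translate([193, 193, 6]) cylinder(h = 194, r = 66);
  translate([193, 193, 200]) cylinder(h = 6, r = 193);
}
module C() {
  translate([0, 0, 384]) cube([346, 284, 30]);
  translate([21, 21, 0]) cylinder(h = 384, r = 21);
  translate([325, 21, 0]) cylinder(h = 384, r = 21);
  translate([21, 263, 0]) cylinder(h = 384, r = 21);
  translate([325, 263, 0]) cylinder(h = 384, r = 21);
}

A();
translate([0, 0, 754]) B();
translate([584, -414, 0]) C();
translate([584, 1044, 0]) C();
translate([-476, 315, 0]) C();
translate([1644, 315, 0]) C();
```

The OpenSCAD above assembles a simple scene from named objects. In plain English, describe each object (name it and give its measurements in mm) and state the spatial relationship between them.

A is a rectangular dining table. The top is 1514×914×33 mm with its upper surface at z = 754 mm. It stands on four 86×86 mm square legs, each inset 24 mm from the nearest pair of top edges, running from the floor to the underside of the top.

B is a spool: two coaxial disc flanges of radius 193 mm and thickness 6 mm, joined by a core cylinder of radius 66 mm and height 194 mm. The lower flange rests on z = 0 and the three cylinders share a vertical axis.

C is a simple wooden stool: a rectangular seat 346 mm (x) by 284 mm (y), 30 mm thick, top face at z = 414 mm, on four round legs, each 42 mm in diameter. The legs rest on z = 0, each leg's axis is inset half a diameter from the nearest pair of seat edges (so the leg's bounding box is flush with the corner).

The spool is on top of the table. Four stools sit around the table at the −y, +y, −x, +x sides.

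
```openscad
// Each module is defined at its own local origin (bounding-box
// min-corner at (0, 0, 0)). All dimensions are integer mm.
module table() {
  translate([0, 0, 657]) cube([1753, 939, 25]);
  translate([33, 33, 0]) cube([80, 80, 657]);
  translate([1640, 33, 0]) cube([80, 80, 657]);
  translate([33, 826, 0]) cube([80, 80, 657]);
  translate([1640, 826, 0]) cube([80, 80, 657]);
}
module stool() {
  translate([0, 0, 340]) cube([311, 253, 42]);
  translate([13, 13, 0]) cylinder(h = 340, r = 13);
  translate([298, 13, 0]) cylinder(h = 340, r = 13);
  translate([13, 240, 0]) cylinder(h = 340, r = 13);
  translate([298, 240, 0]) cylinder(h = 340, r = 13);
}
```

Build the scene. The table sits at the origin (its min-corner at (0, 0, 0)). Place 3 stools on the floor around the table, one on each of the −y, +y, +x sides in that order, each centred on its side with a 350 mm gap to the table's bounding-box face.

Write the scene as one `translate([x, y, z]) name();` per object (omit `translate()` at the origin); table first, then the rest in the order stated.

table();
translate([721, -603, 0]) stool();
translate([721, 1289, 0]) stool();
translate([2103, 343, 0]) stool();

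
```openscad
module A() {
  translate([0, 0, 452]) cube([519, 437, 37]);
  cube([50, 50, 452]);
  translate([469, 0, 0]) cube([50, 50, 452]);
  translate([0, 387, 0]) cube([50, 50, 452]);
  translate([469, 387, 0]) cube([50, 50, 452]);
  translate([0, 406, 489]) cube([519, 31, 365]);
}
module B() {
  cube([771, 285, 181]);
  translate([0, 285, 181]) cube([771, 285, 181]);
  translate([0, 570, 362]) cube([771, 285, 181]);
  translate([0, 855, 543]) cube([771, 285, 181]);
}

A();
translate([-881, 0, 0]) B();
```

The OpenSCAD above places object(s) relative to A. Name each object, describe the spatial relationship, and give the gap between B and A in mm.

The staircase's nearest face is 110 mm from the chair's −x face.

A is a chair. B is a staircase. The staircase is on the floor beside the chair on its −x side. The gap between the staircase and the chair is 110 mm.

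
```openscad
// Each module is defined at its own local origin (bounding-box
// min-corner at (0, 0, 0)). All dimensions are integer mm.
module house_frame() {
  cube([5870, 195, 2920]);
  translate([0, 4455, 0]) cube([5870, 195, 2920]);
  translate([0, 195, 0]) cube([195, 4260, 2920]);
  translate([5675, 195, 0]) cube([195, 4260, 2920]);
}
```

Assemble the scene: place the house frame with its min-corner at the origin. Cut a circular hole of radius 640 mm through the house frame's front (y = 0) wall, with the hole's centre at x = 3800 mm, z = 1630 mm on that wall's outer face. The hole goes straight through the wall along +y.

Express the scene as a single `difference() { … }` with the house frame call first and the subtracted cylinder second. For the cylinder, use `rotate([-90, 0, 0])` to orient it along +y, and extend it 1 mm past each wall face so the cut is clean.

difference() {
  house_frame();
  translate([3800, -1, 1630]) rotate([-90, 0, 0]) cylinder(h = 197, r = 640);
}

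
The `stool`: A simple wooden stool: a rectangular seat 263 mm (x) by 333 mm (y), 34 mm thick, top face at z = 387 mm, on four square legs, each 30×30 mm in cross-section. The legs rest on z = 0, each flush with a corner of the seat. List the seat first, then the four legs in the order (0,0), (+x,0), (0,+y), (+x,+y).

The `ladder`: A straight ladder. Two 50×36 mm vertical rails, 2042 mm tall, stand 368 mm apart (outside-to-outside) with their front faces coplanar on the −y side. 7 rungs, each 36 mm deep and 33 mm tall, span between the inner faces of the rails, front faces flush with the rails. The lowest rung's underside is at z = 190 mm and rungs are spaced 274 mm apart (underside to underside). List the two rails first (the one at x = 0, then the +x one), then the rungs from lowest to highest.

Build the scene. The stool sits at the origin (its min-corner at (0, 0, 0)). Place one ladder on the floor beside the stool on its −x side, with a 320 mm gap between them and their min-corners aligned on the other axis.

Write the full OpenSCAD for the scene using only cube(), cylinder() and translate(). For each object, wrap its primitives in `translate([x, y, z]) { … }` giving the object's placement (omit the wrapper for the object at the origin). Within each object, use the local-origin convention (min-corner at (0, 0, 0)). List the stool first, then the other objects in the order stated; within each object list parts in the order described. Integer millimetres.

translate([0, 0, 353]) cube([263, 333, 34]);
cube([30, 30, 353]);
translate([233, 0, 0]) cube([30, 30, 353]);
translate([0, 303, 0]) cube([30, 30, 353]);
translate([233, 303, 0]) cube([30, 30, 353]);
translate([-688, 0, 0]) {
  cube([50, 36, 2042]);
  translate([318, 0, 0]) cube([50, 36, 2042]);
  translate([50, 0, 190]) cube([268, 36, 33]);
  translate([50, 0, 464]) cube([268, 36, 33]);
  translate([50, 0, 738]) cube([268, 36, 33]);
  translate([50, 0, 1012]) cube([268, 36, 33]);
  translate([50, 0, 1286]) cube([268, 36, 33]);
  translate([50, 0, 1560]) cube([268, 36, 33]);
  translate([50, 0, 1834]) cube([268, 36, 33]);
}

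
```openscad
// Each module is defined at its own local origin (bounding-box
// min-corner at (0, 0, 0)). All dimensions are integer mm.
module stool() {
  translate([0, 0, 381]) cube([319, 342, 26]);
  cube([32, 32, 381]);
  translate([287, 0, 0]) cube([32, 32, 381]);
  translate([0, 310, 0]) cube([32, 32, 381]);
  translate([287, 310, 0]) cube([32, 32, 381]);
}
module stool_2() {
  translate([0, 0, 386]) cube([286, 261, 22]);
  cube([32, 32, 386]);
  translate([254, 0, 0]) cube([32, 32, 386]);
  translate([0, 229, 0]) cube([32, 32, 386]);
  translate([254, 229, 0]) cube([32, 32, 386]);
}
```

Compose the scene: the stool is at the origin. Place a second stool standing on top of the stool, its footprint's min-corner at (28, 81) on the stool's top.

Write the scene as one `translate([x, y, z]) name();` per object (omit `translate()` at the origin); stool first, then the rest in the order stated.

stool();
translate([28, 81, 407]) stool_2();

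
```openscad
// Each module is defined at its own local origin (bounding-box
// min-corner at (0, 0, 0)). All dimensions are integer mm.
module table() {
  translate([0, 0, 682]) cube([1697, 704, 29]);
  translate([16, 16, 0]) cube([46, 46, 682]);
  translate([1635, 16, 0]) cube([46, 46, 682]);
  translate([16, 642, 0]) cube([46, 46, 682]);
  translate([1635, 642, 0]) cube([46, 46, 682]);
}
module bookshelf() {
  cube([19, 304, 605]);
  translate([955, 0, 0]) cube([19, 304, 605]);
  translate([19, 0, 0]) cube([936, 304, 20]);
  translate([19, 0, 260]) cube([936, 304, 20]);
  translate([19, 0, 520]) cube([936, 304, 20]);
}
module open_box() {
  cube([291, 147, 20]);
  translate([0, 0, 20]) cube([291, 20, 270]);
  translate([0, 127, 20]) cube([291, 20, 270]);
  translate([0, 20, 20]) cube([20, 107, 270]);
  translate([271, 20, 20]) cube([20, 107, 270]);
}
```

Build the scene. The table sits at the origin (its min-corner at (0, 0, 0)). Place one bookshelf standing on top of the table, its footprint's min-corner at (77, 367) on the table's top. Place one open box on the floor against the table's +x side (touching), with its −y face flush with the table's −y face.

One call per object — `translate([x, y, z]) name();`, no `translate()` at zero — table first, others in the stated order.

table();
translate([77, 367, 711]) bookshelf();
translate([1697, 0, 0]) open_box();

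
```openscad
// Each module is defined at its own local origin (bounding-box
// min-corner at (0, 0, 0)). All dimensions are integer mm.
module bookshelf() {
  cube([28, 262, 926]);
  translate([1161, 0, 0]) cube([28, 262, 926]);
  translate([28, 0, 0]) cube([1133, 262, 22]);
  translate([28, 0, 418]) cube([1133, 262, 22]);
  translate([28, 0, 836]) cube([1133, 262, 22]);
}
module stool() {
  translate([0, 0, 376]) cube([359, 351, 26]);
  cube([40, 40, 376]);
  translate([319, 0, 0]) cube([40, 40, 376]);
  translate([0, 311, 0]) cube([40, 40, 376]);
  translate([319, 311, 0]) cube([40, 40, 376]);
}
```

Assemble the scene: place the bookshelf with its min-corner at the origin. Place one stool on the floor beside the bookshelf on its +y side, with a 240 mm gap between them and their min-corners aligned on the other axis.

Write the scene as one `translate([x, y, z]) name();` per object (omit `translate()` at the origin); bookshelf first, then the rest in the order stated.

bookshelf();
translate([0, 502, 0]) stool();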